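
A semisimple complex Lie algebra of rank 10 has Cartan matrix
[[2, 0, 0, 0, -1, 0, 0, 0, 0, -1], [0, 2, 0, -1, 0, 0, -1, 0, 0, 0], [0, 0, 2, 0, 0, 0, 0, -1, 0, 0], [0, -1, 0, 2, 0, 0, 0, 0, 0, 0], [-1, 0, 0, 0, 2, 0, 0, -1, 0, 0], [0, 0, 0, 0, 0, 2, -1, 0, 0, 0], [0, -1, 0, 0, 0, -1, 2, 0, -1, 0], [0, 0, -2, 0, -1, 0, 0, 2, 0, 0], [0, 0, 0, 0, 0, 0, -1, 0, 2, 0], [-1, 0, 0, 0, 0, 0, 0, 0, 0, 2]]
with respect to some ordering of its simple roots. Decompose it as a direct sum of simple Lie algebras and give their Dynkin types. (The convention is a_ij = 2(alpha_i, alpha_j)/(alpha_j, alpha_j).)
B_5 (so(11)) + D_5 (so(10))

The diagram associated to this matrix has two connected components: the simple roots {alpha_1, alpha_3, alpha_5, alpha_8, alpha_10} form a chain of 5 nodes with a double edge at one end; the terminal node there is the unique short simple root (B_5), and {alpha_2, alpha_4, alpha_6, alpha_7, alpha_9} form a chain of 3 nodes with a fork of two nodes at one end (D_5). A semisimple Lie algebra decomposes uniquely as the direct sum of simple ideals, one per connected component of its Dynkin diagram, so g ≅ B_5 ⊕ D_5 (dimension 55 + 45 = 100).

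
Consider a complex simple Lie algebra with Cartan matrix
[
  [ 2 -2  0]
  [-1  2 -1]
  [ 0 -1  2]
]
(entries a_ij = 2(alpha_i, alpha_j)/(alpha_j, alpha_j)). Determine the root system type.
The matrix has rank 3 with 2's on the diagonal. Reading the off-diagonal entries as Dynkin edges (a single edge where a_ij = a_ji = -1; a double or triple edge where a_ij * a_ji = 2 or 3), the diagram is a chain of 3 nodes with a double edge at one end; the terminal node there is the unique long simple root (C_3). One simple-root ordering that puts it in standard form is (alpha_3, alpha_2, alpha_1). So the algebra is type C_3, i.e. sp(6).

C3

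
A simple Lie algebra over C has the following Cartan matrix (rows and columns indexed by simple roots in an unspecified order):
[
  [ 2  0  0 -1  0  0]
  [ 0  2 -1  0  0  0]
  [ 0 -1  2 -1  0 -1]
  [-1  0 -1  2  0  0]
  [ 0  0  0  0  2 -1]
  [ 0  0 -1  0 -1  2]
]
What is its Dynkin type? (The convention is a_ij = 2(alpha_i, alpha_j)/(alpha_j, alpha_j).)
E6

The matrix has rank 6 with 2's on the diagonal. Reading the off-diagonal entries as Dynkin edges (a single edge where a_ij = a_ji = -1; a double or triple edge where a_ij * a_ji = 2 or 3), the diagram is a chain of 5 nodes with one extra node attached to the third node from one end (E_6). One simple-root ordering that puts it in standard form is (alpha_5, alpha_2, alpha_6, alpha_3, alpha_4, alpha_1). So the algebra is type E_6.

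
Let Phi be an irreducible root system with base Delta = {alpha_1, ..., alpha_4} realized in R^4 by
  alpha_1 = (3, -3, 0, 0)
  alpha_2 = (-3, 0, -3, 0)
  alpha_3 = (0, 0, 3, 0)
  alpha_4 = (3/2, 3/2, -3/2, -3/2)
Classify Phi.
F_4

Compute the Cartan integers a_ij = 2(alpha_i, alpha_j)/(alpha_j, alpha_j); the resulting 4x4 Cartan matrix is
[[2, -1, 0, 0], [-1, 2, -2, 0], [0, -1, 2, -1], [0, 0, -1, 2]].
The roots have two lengths (squared-length ratio 2:1); the short ones are alpha_{3,4}. The associated Dynkin diagram is a chain of 4 nodes with a double edge between the middle two (F_4), so the type is F_4.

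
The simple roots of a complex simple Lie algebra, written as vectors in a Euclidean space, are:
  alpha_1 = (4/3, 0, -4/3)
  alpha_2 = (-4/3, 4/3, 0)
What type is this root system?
A_2 (sl(3))

Compute the Cartan integers a_ij = 2(alpha_i, alpha_j)/(alpha_j, alpha_j); the resulting 2x2 Cartan matrix is
[[2, -1], [-1, 2]].
All simple roots have the same length, so the diagram is simply laced. The associated Dynkin diagram is a chain of 2 nodes with single edges (A_2), so the type is A_2 (the algebra sl(3)).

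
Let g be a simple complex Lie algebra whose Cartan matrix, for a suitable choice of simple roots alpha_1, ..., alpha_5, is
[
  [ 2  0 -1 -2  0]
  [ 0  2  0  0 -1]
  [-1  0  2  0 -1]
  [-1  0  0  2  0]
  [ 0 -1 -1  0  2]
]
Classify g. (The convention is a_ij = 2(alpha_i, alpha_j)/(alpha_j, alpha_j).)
B_5 (so(11))

The matrix has rank 5 with 2's on the diagonal. Reading the off-diagonal entries as Dynkin edges (a single edge where a_ij = a_ji = -1; a double or triple edge where a_ij * a_ji = 2 or 3), the diagram is a chain of 5 nodes with a double edge at one end; the terminal node there is the unique short simple root (B_5). One simple-root ordering that puts it in standard form is (alpha_2, alpha_5, alpha_3, alpha_1, alpha_4). So the algebra is type B_5, i.e. so(11).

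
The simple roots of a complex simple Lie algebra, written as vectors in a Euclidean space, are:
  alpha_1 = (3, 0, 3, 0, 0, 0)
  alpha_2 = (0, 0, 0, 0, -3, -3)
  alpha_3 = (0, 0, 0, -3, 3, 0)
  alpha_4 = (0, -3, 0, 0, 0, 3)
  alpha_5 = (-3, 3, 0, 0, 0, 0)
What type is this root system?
A_5 (sl(6))

Compute the Cartan integers a_ij = 2(alpha_i, alpha_j)/(alpha_j, alpha_j); the resulting 5x5 Cartan matrix is
[[2, 0, 0, 0, -1], [0, 2, -1, -1, 0], [0, -1, 2, 0, 0], [0, -1, 0, 2, -1], [-1, 0, 0, -1, 2]].
All simple roots have the same length, so the diagram is simply laced. The associated Dynkin diagram is a chain of 5 nodes with single edges (A_5), so the type is A_5 (the algebra sl(6)).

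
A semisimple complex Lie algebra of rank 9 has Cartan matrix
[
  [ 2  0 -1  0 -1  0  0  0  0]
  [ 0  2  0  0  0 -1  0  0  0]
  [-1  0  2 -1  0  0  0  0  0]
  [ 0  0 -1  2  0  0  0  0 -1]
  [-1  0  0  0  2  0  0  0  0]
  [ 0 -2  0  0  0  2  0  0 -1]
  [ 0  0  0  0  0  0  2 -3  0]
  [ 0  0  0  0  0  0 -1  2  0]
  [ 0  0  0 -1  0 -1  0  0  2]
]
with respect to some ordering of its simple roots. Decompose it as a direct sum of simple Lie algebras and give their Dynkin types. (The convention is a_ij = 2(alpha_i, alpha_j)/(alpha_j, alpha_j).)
type B_7 ⊕ type G_2

The diagram associated to this matrix has two connected components: the simple roots {alpha_1, alpha_2, alpha_3, alpha_4, alpha_5, alpha_6, alpha_9} form a chain of 7 nodes with a double edge at one end; the terminal node there is the unique short simple root (B_7), and {alpha_7, alpha_8} form two nodes joined by a triple edge (G_2). A semisimple Lie algebra decomposes uniquely as the direct sum of simple ideals, one per connected component of its Dynkin diagram, so g ≅ B_7 ⊕ G_2 (dimension 105 + 14 = 119).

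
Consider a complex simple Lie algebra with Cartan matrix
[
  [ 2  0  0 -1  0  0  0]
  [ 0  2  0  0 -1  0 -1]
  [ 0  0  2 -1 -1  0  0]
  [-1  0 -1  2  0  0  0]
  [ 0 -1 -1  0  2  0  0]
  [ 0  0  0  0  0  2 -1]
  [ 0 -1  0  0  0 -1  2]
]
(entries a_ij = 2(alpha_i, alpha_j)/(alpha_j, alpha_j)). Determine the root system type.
The matrix has rank 7 with 2's on the diagonal. Reading the off-diagonal entries as Dynkin edges (a single edge where a_ij = a_ji = -1; a double or triple edge where a_ij * a_ji = 2 or 3), the diagram is a chain of 7 nodes with single edges (A_7). One simple-root ordering that puts it in standard form is (alpha_1, alpha_4, alpha_3, alpha_5, alpha_2, alpha_7, alpha_6). So the algebra is type A_7, i.e. sl(8).

A7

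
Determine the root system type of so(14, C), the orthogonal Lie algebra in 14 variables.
type D_7

This is so(14) with 14 even, which has dimension 14(14-1)/2 = 91 and rank 14/2 = 7. In the classification of classical Lie algebras, the orthogonal algebra so(2n) in an even number of variables has type D_n; here n = 7, so the Dynkin diagram is a chain of 5 nodes with a fork of two nodes at one end (D_7). Hence the type is D_7.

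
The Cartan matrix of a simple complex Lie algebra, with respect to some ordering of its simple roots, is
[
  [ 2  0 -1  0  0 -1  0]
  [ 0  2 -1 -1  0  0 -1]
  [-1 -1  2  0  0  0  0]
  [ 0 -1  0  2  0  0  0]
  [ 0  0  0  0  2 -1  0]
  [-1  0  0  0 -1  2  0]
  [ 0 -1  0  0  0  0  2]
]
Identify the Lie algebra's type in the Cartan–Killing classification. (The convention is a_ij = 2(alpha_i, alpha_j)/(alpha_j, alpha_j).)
The matrix has rank 7 with 2's on the diagonal. Reading the off-diagonal entries as Dynkin edges (a single edge where a_ij = a_ji = -1; a double or triple edge where a_ij * a_ji = 2 or 3), the diagram is a chain of 5 nodes with a fork of two nodes at one end (D_7). One simple-root ordering that puts it in standard form is (alpha_5, alpha_6, alpha_1, alpha_3, alpha_2, alpha_7, alpha_4). So the algebra is type D_7, i.e. so(14).

D_7 (so(14))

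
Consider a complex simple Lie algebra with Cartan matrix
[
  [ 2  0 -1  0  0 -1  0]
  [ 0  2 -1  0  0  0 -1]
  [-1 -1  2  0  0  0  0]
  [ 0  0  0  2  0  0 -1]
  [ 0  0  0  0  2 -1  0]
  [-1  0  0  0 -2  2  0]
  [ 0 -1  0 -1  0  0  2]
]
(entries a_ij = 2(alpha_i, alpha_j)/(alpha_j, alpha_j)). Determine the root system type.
type B_7

The matrix has rank 7 with 2's on the diagonal. Reading the off-diagonal entries as Dynkin edges (a single edge where a_ij = a_ji = -1; a double or triple edge where a_ij * a_ji = 2 or 3), the diagram is a chain of 7 nodes with a double edge at one end; the terminal node there is the unique short simple root (B_7). One simple-root ordering that puts it in standard form is (alpha_4, alpha_7, alpha_2, alpha_3, alpha_1, alpha_6, alpha_5). So the algebra is type B_7, i.e. so(15).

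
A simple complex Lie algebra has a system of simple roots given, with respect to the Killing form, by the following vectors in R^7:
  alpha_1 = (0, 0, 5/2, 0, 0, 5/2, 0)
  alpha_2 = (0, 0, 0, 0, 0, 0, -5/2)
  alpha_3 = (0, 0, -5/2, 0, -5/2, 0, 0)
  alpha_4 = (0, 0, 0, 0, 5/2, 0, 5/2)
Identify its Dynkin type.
type B_4

Compute the Cartan integers a_ij = 2(alpha_i, alpha_j)/(alpha_j, alpha_j); the resulting 4x4 Cartan matrix is
[[2, 0, -1, 0], [0, 2, 0, -1], [-1, 0, 2, -1], [0, -2, -1, 2]].
The roots have two lengths (squared-length ratio 2:1); the short ones are alpha_{2}. The associated Dynkin diagram is a chain of 4 nodes with a double edge at one end; the terminal node there is the unique short simple root (B_4), so the type is B_4 (the algebra so(9)).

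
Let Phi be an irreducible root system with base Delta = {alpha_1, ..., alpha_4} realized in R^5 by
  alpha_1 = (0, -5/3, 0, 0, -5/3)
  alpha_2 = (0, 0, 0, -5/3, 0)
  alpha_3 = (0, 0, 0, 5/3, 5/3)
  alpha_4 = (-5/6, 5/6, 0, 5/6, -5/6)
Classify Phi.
Compute the Cartan integers a_ij = 2(alpha_i, alpha_j)/(alpha_j, alpha_j); the resulting 4x4 Cartan matrix is
[[2, 0, -1, 0], [0, 2, -1, -1], [-1, -2, 2, 0], [0, -1, 0, 2]].
The roots have two lengths (squared-length ratio 2:1); the short ones are alpha_{2,4}. The associated Dynkin diagram is a chain of 4 nodes with a double edge between the middle two (F_4), so the type is F_4.

F4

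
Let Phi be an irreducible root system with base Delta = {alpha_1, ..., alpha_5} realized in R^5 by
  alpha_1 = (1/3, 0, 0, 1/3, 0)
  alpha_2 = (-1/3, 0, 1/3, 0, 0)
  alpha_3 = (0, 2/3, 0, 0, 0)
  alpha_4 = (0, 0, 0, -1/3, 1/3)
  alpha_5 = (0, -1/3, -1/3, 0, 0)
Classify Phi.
type C_5

Compute the Cartan integers a_ij = 2(alpha_i, alpha_j)/(alpha_j, alpha_j); the resulting 5x5 Cartan matrix is
[[2, -1, 0, -1, 0], [-1, 2, 0, 0, -1], [0, 0, 2, 0, -2], [-1, 0, 0, 2, 0], [0, -1, -1, 0, 2]].
The roots have two lengths (squared-length ratio 2:1); the short ones are alpha_{1,2,4,5}. The associated Dynkin diagram is a chain of 5 nodes with a double edge at one end; the terminal node there is the unique long simple root (C_5), so the type is C_5 (the algebra sp(10)).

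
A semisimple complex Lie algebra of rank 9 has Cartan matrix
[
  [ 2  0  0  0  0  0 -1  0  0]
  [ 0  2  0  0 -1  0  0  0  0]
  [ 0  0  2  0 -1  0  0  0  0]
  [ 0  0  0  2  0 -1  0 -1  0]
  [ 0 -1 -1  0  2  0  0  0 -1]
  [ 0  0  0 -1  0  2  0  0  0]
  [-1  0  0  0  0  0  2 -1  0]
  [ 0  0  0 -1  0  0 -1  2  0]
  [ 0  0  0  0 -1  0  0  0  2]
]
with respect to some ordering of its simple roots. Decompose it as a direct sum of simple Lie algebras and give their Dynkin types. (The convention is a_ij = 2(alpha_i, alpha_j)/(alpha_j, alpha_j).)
The diagram associated to this matrix has two connected components: the simple roots {alpha_1, alpha_4, alpha_6, alpha_7, alpha_8} form a chain of 5 nodes with single edges (A_5), and {alpha_2, alpha_3, alpha_5, alpha_9} form a chain of 2 nodes with a fork of two nodes at one end (D_4). A semisimple Lie algebra decomposes uniquely as the direct sum of simple ideals, one per connected component of its Dynkin diagram, so g ≅ A_5 ⊕ D_4 (dimension 35 + 28 = 63).

A_5 ⊕ D_4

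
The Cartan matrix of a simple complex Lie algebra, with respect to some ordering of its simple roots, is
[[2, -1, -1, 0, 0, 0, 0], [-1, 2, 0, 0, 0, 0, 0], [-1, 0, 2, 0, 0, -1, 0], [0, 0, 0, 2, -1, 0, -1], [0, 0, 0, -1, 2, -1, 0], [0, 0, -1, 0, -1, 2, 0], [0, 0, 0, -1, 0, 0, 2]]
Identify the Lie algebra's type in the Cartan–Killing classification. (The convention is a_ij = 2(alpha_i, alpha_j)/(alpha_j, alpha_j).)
The matrix has rank 7 with 2's on the diagonal. Reading the off-diagonal entries as Dynkin edges (a single edge where a_ij = a_ji = -1; a double or triple edge where a_ij * a_ji = 2 or 3), the diagram is a chain of 7 nodes with single edges (A_7). One simple-root ordering that puts it in standard form is (alpha_7, alpha_4, alpha_5, alpha_6, alpha_3, alpha_1, alpha_2). So the algebra is type A_7, i.e. sl(8).

A_7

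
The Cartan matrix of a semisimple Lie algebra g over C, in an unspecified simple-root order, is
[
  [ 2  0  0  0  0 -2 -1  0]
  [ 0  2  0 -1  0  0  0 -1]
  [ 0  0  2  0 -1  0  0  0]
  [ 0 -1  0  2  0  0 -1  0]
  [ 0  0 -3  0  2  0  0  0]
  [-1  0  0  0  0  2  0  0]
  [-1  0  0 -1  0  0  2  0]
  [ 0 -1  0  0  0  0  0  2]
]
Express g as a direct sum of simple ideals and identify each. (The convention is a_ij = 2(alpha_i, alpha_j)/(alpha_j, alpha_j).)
B_6 ⊕ G_2

The diagram associated to this matrix has two connected components: the simple roots {alpha_1, alpha_2, alpha_4, alpha_6, alpha_7, alpha_8} form a chain of 6 nodes with a double edge at one end; the terminal node there is the unique short simple root (B_6), and {alpha_3, alpha_5} form two nodes joined by a triple edge (G_2). A semisimple Lie algebra decomposes uniquely as the direct sum of simple ideals, one per connected component of its Dynkin diagram, so g ≅ B_6 ⊕ G_2 (dimension 78 + 14 = 92).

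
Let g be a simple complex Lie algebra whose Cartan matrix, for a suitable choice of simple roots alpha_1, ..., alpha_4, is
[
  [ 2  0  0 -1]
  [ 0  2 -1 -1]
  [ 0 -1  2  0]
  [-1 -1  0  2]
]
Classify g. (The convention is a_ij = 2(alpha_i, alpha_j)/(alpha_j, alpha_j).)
The matrix has rank 4 with 2's on the diagonal. Reading the off-diagonal entries as Dynkin edges (a single edge where a_ij = a_ji = -1; a double or triple edge where a_ij * a_ji = 2 or 3), the diagram is a chain of 4 nodes with single edges (A_4). One simple-root ordering that puts it in standard form is (alpha_3, alpha_2, alpha_4, alpha_1). So the algebra is type A_4, i.e. sl(5).

A_4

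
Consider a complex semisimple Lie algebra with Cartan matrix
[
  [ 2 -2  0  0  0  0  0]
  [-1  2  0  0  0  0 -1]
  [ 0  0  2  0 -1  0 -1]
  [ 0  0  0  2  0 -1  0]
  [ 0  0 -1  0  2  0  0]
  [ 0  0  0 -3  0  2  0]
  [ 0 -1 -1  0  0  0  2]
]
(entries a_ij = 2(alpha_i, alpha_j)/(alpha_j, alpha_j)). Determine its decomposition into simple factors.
The diagram associated to this matrix has two connected components: the simple roots {alpha_1, alpha_2, alpha_3, alpha_5, alpha_7} form a chain of 5 nodes with a double edge at one end; the terminal node there is the unique long simple root (C_5), and {alpha_4, alpha_6} form two nodes joined by a triple edge (G_2). A semisimple Lie algebra decomposes uniquely as the direct sum of simple ideals, one per connected component of its Dynkin diagram, so g ≅ C_5 ⊕ G_2 (dimension 55 + 14 = 69).

C5 ⊕ G2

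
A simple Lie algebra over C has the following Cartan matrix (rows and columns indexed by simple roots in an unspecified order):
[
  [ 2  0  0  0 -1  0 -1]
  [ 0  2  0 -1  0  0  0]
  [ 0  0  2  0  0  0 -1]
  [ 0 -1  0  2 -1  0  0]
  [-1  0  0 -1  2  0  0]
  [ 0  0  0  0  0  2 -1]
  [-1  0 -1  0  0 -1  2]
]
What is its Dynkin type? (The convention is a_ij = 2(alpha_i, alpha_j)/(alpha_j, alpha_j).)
D7

The matrix has rank 7 with 2's on the diagonal. Reading the off-diagonal entries as Dynkin edges (a single edge where a_ij = a_ji = -1; a double or triple edge where a_ij * a_ji = 2 or 3), the diagram is a chain of 5 nodes with a fork of two nodes at one end (D_7). One simple-root ordering that puts it in standard form is (alpha_2, alpha_4, alpha_5, alpha_1, alpha_7, alpha_6, alpha_3). So the algebra is type D_7, i.e. so(14).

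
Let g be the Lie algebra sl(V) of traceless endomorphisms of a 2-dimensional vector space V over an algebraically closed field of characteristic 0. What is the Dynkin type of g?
type A_1

This is sl(2), which has dimension 2^2 - 1 = 3 and rank 2 - 1 = 1 (a Cartan subalgebra is the diagonal traceless matrices). In the classification of classical Lie algebras, the special linear algebra sl(n+1) has type A_n; here n = 1, so the Dynkin diagram is a chain of 1 nodes with single edges (A_1). Hence the type is A_1.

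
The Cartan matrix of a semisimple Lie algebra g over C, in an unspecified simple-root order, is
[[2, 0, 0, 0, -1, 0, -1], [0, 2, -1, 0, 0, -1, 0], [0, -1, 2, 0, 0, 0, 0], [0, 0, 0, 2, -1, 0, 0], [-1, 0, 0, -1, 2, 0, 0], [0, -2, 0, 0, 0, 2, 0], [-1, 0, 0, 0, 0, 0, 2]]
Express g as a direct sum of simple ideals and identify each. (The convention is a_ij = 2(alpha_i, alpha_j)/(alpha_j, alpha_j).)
The diagram associated to this matrix has two connected components: the simple roots {alpha_1, alpha_4, alpha_5, alpha_7} form a chain of 4 nodes with single edges (A_4), and {alpha_2, alpha_3, alpha_6} form a chain of 3 nodes with a double edge at one end; the terminal node there is the unique long simple root (C_3). A semisimple Lie algebra decomposes uniquely as the direct sum of simple ideals, one per connected component of its Dynkin diagram, so g ≅ A_4 ⊕ C_3 (dimension 24 + 21 = 45).

A_4 ⊕ C_3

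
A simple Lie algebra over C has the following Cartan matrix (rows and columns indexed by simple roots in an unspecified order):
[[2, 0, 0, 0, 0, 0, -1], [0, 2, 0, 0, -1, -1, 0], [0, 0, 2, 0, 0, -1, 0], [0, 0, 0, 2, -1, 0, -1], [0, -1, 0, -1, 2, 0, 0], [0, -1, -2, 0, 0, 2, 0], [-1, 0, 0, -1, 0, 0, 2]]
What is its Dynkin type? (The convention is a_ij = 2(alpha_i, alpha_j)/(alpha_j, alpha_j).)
The matrix has rank 7 with 2's on the diagonal. Reading the off-diagonal entries as Dynkin edges (a single edge where a_ij = a_ji = -1; a double or triple edge where a_ij * a_ji = 2 or 3), the diagram is a chain of 7 nodes with a double edge at one end; the terminal node there is the unique short simple root (B_7). One simple-root ordering that puts it in standard form is (alpha_1, alpha_7, alpha_4, alpha_5, alpha_2, alpha_6, alpha_3). So the algebra is type B_7, i.e. so(15).

B7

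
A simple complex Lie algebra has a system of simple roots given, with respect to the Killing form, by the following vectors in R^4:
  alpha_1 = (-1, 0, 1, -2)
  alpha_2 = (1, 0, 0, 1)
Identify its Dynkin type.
G_2

Compute the Cartan integers a_ij = 2(alpha_i, alpha_j)/(alpha_j, alpha_j); the resulting 2x2 Cartan matrix is
[[2, -3], [-1, 2]].
The roots have two lengths (squared-length ratio 3:1); the short ones are alpha_{2}. The associated Dynkin diagram is two nodes joined by a triple edge (G_2), so the type is G_2.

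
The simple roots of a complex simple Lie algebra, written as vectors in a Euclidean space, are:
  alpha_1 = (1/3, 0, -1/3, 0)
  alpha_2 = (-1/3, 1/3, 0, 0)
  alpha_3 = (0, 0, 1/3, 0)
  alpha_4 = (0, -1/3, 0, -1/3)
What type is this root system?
B4

Compute the Cartan integers a_ij = 2(alpha_i, alpha_j)/(alpha_j, alpha_j); the resulting 4x4 Cartan matrix is
[[2, -1, -2, 0], [-1, 2, 0, -1], [-1, 0, 2, 0], [0, -1, 0, 2]].
The roots have two lengths (squared-length ratio 2:1); the short ones are alpha_{3}. The associated Dynkin diagram is a chain of 4 nodes with a double edge at one end; the terminal node there is the unique short simple root (B_4), so the type is B_4 (the algebra so(9)).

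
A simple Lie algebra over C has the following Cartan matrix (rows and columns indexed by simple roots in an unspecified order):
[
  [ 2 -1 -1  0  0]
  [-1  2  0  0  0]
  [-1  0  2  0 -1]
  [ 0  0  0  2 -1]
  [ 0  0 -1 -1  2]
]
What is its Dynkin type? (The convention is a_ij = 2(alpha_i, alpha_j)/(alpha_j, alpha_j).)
The matrix has rank 5 with 2's on the diagonal. Reading the off-diagonal entries as Dynkin edges (a single edge where a_ij = a_ji = -1; a double or triple edge where a_ij * a_ji = 2 or 3), the diagram is a chain of 5 nodes with single edges (A_5). One simple-root ordering that puts it in standard form is (alpha_4, alpha_5, alpha_3, alpha_1, alpha_2). So the algebra is type A_5, i.e. sl(6).

A5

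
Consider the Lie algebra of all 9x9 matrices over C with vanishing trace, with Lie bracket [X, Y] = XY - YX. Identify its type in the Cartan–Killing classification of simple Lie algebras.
This is sl(9), which has dimension 9^2 - 1 = 80 and rank 9 - 1 = 8 (a Cartan subalgebra is the diagonal traceless matrices). In the classification of classical Lie algebras, the special linear algebra sl(n+1) has type A_n; here n = 8, so the Dynkin diagram is a chain of 8 nodes with single edges (A_8). Hence the type is A_8.

type A_8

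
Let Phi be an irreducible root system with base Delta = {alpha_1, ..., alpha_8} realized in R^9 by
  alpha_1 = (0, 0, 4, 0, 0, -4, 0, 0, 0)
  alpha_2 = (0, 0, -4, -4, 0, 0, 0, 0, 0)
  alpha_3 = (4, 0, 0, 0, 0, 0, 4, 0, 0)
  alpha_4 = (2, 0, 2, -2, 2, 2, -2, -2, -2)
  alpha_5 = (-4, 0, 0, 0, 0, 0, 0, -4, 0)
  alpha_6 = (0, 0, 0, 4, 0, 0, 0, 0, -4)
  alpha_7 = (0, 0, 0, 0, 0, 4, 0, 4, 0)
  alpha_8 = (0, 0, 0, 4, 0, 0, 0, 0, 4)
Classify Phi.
Compute the Cartan integers a_ij = 2(alpha_i, alpha_j)/(alpha_j, alpha_j); the resulting 8x8 Cartan matrix is
[[2, -1, 0, 0, 0, 0, -1, 0], [-1, 2, 0, 0, 0, -1, 0, -1], [0, 0, 2, 0, -1, 0, 0, 0], [0, 0, 0, 2, 0, 0, 0, -1], [0, 0, -1, 0, 2, 0, -1, 0], [0, -1, 0, 0, 0, 2, 0, 0], [-1, 0, 0, 0, -1, 0, 2, 0], [0, -1, 0, -1, 0, 0, 0, 2]].
All simple roots have the same length, so the diagram is simply laced. The associated Dynkin diagram is a chain of 7 nodes with one extra node attached to the third node from one end (E_8), so the type is E_8.

E_8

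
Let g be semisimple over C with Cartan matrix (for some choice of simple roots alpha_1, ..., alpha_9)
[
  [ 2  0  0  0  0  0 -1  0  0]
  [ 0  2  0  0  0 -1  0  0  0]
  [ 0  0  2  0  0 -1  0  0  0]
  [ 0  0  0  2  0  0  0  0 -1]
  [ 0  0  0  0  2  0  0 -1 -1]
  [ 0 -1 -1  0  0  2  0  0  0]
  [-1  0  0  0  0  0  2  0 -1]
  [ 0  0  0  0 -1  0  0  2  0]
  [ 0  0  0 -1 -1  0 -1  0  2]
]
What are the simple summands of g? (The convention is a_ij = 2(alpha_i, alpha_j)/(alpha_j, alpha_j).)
A3 + E6

The diagram associated to this matrix has two connected components: the simple roots {alpha_2, alpha_3, alpha_6} form a chain of 3 nodes with single edges (A_3), and {alpha_1, alpha_4, alpha_5, alpha_7, alpha_8, alpha_9} form a chain of 5 nodes with one extra node attached to the third node from one end (E_6). A semisimple Lie algebra decomposes uniquely as the direct sum of simple ideals, one per connected component of its Dynkin diagram, so g ≅ A_3 ⊕ E_6 (dimension 15 + 78 = 93).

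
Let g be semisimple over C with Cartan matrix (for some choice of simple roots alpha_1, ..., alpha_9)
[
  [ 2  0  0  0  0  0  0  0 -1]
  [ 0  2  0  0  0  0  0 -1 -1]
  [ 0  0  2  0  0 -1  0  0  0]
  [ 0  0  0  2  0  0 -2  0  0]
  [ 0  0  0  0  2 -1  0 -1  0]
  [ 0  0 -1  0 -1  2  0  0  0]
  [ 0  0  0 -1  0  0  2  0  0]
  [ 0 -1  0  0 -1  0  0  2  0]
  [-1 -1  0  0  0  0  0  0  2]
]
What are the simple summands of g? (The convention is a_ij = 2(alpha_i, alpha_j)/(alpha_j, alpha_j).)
The diagram associated to this matrix has two connected components: the simple roots {alpha_1, alpha_2, alpha_3, alpha_5, alpha_6, alpha_8, alpha_9} form a chain of 7 nodes with single edges (A_7), and {alpha_4, alpha_7} form a chain of 2 nodes with a double edge at one end; the terminal node there is the unique short simple root (B_2). A semisimple Lie algebra decomposes uniquely as the direct sum of simple ideals, one per connected component of its Dynkin diagram, so g ≅ A_7 ⊕ B_2 (dimension 63 + 10 = 73).

A_7 (sl(8)) ⊕ B_2 (so(5))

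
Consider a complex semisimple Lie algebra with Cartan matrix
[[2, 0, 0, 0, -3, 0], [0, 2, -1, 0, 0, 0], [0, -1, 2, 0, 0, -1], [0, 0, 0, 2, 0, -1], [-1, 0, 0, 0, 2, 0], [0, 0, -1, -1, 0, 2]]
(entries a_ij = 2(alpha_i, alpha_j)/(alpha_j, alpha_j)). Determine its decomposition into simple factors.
A_4 + G_2

The diagram associated to this matrix has two connected components: the simple roots {alpha_2, alpha_3, alpha_4, alpha_6} form a chain of 4 nodes with single edges (A_4), and {alpha_1, alpha_5} form two nodes joined by a triple edge (G_2). A semisimple Lie algebra decomposes uniquely as the direct sum of simple ideals, one per connected component of its Dynkin diagram, so g ≅ A_4 ⊕ G_2 (dimension 24 + 14 = 38).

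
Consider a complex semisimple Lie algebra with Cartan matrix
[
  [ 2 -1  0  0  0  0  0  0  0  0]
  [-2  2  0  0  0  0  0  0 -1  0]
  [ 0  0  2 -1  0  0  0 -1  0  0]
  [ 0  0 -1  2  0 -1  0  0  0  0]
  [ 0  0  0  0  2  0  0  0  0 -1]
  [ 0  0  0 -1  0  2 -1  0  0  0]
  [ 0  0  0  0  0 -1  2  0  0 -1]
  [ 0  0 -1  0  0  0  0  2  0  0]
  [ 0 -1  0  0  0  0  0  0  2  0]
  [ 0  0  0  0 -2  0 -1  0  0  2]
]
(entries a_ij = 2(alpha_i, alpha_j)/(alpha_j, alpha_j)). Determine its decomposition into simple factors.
The diagram associated to this matrix has two connected components: the simple roots {alpha_1, alpha_2, alpha_9} form a chain of 3 nodes with a double edge at one end; the terminal node there is the unique short simple root (B_3), and {alpha_3, alpha_4, alpha_5, alpha_6, alpha_7, alpha_8, alpha_10} form a chain of 7 nodes with a double edge at one end; the terminal node there is the unique short simple root (B_7). A semisimple Lie algebra decomposes uniquely as the direct sum of simple ideals, one per connected component of its Dynkin diagram, so g ≅ B_3 ⊕ B_7 (dimension 21 + 105 = 126).

B_3 + B_7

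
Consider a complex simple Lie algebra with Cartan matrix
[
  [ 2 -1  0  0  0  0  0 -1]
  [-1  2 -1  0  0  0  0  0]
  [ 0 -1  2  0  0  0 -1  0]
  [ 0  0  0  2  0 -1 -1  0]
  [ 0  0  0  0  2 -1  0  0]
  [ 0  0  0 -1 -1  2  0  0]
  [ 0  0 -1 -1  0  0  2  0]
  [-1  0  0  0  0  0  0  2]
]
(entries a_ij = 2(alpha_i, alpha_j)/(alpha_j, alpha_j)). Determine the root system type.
A_8 (sl(9))

The matrix has rank 8 with 2's on the diagonal. Reading the off-diagonal entries as Dynkin edges (a single edge where a_ij = a_ji = -1; a double or triple edge where a_ij * a_ji = 2 or 3), the diagram is a chain of 8 nodes with single edges (A_8). One simple-root ordering that puts it in standard form is (alpha_5, alpha_6, alpha_4, alpha_7, alpha_3, alpha_2, alpha_1, alpha_8). So the algebra is type A_8, i.e. sl(9).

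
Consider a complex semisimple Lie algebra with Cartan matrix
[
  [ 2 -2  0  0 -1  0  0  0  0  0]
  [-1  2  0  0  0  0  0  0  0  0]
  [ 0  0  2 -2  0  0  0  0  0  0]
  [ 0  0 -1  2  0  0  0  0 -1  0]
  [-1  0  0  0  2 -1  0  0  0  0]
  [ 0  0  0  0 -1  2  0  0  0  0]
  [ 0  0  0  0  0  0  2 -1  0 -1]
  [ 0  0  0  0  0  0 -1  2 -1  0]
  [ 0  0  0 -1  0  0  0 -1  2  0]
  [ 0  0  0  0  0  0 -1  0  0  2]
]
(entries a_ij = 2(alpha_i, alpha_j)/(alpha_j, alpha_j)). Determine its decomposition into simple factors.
B_4 ⊕ C_6

The diagram associated to this matrix has two connected components: the simple roots {alpha_1, alpha_2, alpha_5, alpha_6} form a chain of 4 nodes with a double edge at one end; the terminal node there is the unique short simple root (B_4), and {alpha_3, alpha_4, alpha_7, alpha_8, alpha_9, alpha_10} form a chain of 6 nodes with a double edge at one end; the terminal node there is the unique long simple root (C_6). A semisimple Lie algebra decomposes uniquely as the direct sum of simple ideals, one per connected component of its Dynkin diagram, so g ≅ B_4 ⊕ C_6 (dimension 36 + 78 = 114).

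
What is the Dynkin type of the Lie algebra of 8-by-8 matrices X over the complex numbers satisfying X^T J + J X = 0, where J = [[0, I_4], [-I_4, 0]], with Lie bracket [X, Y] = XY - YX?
type C_4

This is sp(8), which has dimension 8(8+1)/2 = 36 and rank 8/2 = 4. In the classification of classical Lie algebras, the symplectic algebra sp(2n) has type C_n; here n = 4, so the Dynkin diagram is a chain of 4 nodes with a double edge at one end; the terminal node there is the unique long simple root (C_4). Hence the type is C_4.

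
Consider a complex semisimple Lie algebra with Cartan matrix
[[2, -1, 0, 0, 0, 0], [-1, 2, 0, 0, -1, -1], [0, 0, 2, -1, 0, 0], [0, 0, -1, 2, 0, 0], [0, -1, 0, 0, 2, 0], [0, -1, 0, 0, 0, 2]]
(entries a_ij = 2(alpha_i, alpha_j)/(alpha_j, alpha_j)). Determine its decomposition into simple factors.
The diagram associated to this matrix has two connected components: the simple roots {alpha_3, alpha_4} form a chain of 2 nodes with single edges (A_2), and {alpha_1, alpha_2, alpha_5, alpha_6} form a chain of 2 nodes with a fork of two nodes at one end (D_4). A semisimple Lie algebra decomposes uniquely as the direct sum of simple ideals, one per connected component of its Dynkin diagram, so g ≅ A_2 ⊕ D_4 (dimension 8 + 28 = 36).

type A_2 ⊕ type D_4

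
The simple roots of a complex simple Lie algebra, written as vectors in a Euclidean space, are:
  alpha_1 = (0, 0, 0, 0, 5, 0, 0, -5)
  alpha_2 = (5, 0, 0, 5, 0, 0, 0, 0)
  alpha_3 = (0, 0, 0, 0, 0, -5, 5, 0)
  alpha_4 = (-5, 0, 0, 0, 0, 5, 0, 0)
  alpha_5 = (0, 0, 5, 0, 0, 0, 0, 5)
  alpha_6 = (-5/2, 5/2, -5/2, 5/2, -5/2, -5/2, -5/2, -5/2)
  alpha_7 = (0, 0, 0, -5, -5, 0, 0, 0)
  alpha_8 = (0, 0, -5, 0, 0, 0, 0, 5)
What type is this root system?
E8

Compute the Cartan integers a_ij = 2(alpha_i, alpha_j)/(alpha_j, alpha_j); the resulting 8x8 Cartan matrix is
[[2, 0, 0, 0, -1, 0, -1, -1], [0, 2, 0, -1, 0, 0, -1, 0], [0, 0, 2, -1, 0, 0, 0, 0], [0, -1, -1, 2, 0, 0, 0, 0], [-1, 0, 0, 0, 2, -1, 0, 0], [0, 0, 0, 0, -1, 2, 0, 0], [-1, -1, 0, 0, 0, 0, 2, 0], [-1, 0, 0, 0, 0, 0, 0, 2]].
All simple roots have the same length, so the diagram is simply laced. The associated Dynkin diagram is a chain of 7 nodes with one extra node attached to the third node from one end (E_8), so the type is E_8.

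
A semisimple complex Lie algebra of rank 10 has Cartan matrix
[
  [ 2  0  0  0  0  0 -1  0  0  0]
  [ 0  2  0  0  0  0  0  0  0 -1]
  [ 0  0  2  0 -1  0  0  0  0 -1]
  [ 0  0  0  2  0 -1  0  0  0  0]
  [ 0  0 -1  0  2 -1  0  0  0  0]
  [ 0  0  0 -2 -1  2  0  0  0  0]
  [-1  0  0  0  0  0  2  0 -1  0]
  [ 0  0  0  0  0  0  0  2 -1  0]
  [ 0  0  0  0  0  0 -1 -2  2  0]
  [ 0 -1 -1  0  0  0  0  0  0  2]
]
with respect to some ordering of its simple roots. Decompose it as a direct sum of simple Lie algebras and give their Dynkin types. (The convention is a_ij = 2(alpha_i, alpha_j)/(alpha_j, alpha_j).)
The diagram associated to this matrix has two connected components: the simple roots {alpha_1, alpha_7, alpha_8, alpha_9} form a chain of 4 nodes with a double edge at one end; the terminal node there is the unique short simple root (B_4), and {alpha_2, alpha_3, alpha_4, alpha_5, alpha_6, alpha_10} form a chain of 6 nodes with a double edge at one end; the terminal node there is the unique short simple root (B_6). A semisimple Lie algebra decomposes uniquely as the direct sum of simple ideals, one per connected component of its Dynkin diagram, so g ≅ B_4 ⊕ B_6 (dimension 36 + 78 = 114).

B_4 + B_6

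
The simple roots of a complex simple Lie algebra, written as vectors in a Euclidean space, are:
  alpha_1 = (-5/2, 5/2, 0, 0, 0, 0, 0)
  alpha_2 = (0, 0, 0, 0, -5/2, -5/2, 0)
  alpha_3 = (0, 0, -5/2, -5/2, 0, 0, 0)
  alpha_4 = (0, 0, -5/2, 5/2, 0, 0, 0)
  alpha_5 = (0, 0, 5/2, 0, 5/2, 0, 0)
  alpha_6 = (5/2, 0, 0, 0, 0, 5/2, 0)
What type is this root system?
type D_6

Compute the Cartan integers a_ij = 2(alpha_i, alpha_j)/(alpha_j, alpha_j); the resulting 6x6 Cartan matrix is
[[2, 0, 0, 0, 0, -1], [0, 2, 0, 0, -1, -1], [0, 0, 2, 0, -1, 0], [0, 0, 0, 2, -1, 0], [0, -1, -1, -1, 2, 0], [-1, -1, 0, 0, 0, 2]].
All simple roots have the same length, so the diagram is simply laced. The associated Dynkin diagram is a chain of 4 nodes with a fork of two nodes at one end (D_6), so the type is D_6 (the algebra so(12)).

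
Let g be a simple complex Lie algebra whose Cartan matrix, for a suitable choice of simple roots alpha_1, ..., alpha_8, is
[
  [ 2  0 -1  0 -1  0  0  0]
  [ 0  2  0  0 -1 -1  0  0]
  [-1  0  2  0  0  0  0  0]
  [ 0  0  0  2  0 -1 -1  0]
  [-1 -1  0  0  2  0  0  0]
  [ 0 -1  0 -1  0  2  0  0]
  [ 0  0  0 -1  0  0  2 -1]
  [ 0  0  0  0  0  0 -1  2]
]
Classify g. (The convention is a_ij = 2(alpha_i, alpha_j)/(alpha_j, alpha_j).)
A8

The matrix has rank 8 with 2's on the diagonal. Reading the off-diagonal entries as Dynkin edges (a single edge where a_ij = a_ji = -1; a double or triple edge where a_ij * a_ji = 2 or 3), the diagram is a chain of 8 nodes with single edges (A_8). One simple-root ordering that puts it in standard form is (alpha_8, alpha_7, alpha_4, alpha_6, alpha_2, alpha_5, alpha_1, alpha_3). So the algebra is type A_8, i.e. sl(9).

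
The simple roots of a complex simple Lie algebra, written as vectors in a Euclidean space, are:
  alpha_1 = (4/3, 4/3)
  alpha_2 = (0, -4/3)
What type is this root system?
Compute the Cartan integers a_ij = 2(alpha_i, alpha_j)/(alpha_j, alpha_j); the resulting 2x2 Cartan matrix is
[[2, -2], [-1, 2]].
The roots have two lengths (squared-length ratio 2:1); the short ones are alpha_{2}. The associated Dynkin diagram is a chain of 2 nodes with a double edge at one end; the terminal node there is the unique short simple root (B_2), so the type is B_2 (the algebra so(5)).

B_2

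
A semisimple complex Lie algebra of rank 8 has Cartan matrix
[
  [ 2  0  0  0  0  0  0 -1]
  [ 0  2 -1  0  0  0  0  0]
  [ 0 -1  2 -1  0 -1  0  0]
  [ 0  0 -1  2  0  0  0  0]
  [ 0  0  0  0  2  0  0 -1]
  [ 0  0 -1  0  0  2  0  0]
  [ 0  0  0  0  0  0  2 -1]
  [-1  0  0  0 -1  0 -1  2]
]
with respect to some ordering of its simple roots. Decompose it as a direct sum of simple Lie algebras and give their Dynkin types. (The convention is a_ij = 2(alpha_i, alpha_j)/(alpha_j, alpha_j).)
The diagram associated to this matrix has two connected components: the simple roots {alpha_2, alpha_3, alpha_4, alpha_6} form a chain of 2 nodes with a fork of two nodes at one end (D_4), and {alpha_1, alpha_5, alpha_7, alpha_8} form a chain of 2 nodes with a fork of two nodes at one end (D_4). A semisimple Lie algebra decomposes uniquely as the direct sum of simple ideals, one per connected component of its Dynkin diagram, so g ≅ D_4 ⊕ D_4 (dimension 28 + 28 = 56).

D_4 (so(8)) + D_4 (so(8))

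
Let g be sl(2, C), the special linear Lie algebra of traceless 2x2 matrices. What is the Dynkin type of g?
This is sl(2), which has dimension 2^2 - 1 = 3 and rank 2 - 1 = 1 (a Cartan subalgebra is the diagonal traceless matrices). In the classification of classical Lie algebras, the special linear algebra sl(n+1) has type A_n; here n = 1, so the Dynkin diagram is a chain of 1 nodes with single edges (A_1). Hence the type is A_1.

A1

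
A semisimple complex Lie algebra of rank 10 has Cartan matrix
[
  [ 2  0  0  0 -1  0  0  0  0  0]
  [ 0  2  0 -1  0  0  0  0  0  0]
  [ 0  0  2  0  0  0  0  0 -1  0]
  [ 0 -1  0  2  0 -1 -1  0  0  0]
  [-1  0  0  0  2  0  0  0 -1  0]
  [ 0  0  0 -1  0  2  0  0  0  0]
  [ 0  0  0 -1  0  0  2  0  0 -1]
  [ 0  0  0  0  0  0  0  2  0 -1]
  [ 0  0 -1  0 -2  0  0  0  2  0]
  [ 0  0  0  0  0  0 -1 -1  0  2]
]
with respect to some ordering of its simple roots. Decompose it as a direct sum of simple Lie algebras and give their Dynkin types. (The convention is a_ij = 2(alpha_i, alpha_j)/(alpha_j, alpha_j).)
type D_6 + type F_4

The diagram associated to this matrix has two connected components: the simple roots {alpha_2, alpha_4, alpha_6, alpha_7, alpha_8, alpha_10} form a chain of 4 nodes with a fork of two nodes at one end (D_6), and {alpha_1, alpha_3, alpha_5, alpha_9} form a chain of 4 nodes with a double edge between the middle two (F_4). A semisimple Lie algebra decomposes uniquely as the direct sum of simple ideals, one per connected component of its Dynkin diagram, so g ≅ D_6 ⊕ F_4 (dimension 66 + 52 = 118).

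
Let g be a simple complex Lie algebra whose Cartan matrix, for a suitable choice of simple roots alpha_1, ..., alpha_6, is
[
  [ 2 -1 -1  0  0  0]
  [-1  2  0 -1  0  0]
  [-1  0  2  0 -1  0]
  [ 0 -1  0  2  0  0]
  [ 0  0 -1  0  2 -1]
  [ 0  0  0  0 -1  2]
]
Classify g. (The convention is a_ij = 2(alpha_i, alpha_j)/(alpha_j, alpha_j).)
A_6

The matrix has rank 6 with 2's on the diagonal. Reading the off-diagonal entries as Dynkin edges (a single edge where a_ij = a_ji = -1; a double or triple edge where a_ij * a_ji = 2 or 3), the diagram is a chain of 6 nodes with single edges (A_6). One simple-root ordering that puts it in standard form is (alpha_6, alpha_5, alpha_3, alpha_1, alpha_2, alpha_4). So the algebra is type A_6, i.e. sl(7).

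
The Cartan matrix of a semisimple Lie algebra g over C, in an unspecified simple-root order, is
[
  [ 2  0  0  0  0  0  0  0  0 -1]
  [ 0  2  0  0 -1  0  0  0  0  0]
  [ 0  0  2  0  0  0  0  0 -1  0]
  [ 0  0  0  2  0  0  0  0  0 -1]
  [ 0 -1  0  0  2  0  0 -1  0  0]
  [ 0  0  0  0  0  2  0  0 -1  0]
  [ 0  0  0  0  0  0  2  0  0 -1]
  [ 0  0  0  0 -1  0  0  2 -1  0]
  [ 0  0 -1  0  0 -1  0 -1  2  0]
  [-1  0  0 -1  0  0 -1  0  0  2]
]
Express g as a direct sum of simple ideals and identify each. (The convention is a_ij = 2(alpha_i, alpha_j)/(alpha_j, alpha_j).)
The diagram associated to this matrix has two connected components: the simple roots {alpha_1, alpha_4, alpha_7, alpha_10} form a chain of 2 nodes with a fork of two nodes at one end (D_4), and {alpha_2, alpha_3, alpha_5, alpha_6, alpha_8, alpha_9} form a chain of 4 nodes with a fork of two nodes at one end (D_6). A semisimple Lie algebra decomposes uniquely as the direct sum of simple ideals, one per connected component of its Dynkin diagram, so g ≅ D_4 ⊕ D_6 (dimension 28 + 66 = 94).

type D_4 ⊕ type D_6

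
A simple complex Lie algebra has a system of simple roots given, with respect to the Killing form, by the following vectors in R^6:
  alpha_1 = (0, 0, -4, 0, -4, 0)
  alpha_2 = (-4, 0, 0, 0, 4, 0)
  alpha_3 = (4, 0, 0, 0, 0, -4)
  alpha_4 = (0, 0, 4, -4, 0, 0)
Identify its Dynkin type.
Compute the Cartan integers a_ij = 2(alpha_i, alpha_j)/(alpha_j, alpha_j); the resulting 4x4 Cartan matrix is
[[2, -1, 0, -1], [-1, 2, -1, 0], [0, -1, 2, 0], [-1, 0, 0, 2]].
All simple roots have the same length, so the diagram is simply laced. The associated Dynkin diagram is a chain of 4 nodes with single edges (A_4), so the type is A_4 (the algebra sl(5)).

type A_4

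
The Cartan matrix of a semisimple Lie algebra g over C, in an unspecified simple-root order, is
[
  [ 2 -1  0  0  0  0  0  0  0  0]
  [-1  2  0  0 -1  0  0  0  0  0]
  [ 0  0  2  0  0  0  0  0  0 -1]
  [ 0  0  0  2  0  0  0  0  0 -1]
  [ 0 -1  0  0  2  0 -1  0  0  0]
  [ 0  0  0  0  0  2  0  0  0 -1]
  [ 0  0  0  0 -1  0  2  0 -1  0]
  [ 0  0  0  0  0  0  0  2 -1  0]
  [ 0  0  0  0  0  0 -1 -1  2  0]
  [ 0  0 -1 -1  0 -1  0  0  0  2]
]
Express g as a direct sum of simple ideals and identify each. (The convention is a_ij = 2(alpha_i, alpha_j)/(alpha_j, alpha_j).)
The diagram associated to this matrix has two connected components: the simple roots {alpha_1, alpha_2, alpha_5, alpha_7, alpha_8, alpha_9} form a chain of 6 nodes with single edges (A_6), and {alpha_3, alpha_4, alpha_6, alpha_10} form a chain of 2 nodes with a fork of two nodes at one end (D_4). A semisimple Lie algebra decomposes uniquely as the direct sum of simple ideals, one per connected component of its Dynkin diagram, so g ≅ A_6 ⊕ D_4 (dimension 48 + 28 = 76).

A_6 ⊕ D_4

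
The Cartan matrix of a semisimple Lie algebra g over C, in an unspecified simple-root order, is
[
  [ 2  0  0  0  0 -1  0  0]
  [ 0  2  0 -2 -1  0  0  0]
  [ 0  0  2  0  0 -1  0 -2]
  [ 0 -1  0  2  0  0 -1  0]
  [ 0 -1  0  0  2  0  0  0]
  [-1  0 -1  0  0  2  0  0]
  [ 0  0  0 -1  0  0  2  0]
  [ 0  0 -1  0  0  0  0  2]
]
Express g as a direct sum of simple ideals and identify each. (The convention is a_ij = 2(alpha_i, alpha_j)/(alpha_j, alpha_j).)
The diagram associated to this matrix has two connected components: the simple roots {alpha_1, alpha_3, alpha_6, alpha_8} form a chain of 4 nodes with a double edge at one end; the terminal node there is the unique short simple root (B_4), and {alpha_2, alpha_4, alpha_5, alpha_7} form a chain of 4 nodes with a double edge between the middle two (F_4). A semisimple Lie algebra decomposes uniquely as the direct sum of simple ideals, one per connected component of its Dynkin diagram, so g ≅ B_4 ⊕ F_4 (dimension 36 + 52 = 88).

B4 + F4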